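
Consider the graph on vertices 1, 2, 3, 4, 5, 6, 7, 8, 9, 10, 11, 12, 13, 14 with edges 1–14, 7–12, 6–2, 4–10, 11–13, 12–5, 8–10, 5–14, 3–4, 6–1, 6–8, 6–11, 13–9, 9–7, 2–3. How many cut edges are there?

0

The edges on the cycle 6-2-3-4-10-8-6 are not bridges since each lies on that cycle.
Every edge lies on some cycle, so there are no bridges.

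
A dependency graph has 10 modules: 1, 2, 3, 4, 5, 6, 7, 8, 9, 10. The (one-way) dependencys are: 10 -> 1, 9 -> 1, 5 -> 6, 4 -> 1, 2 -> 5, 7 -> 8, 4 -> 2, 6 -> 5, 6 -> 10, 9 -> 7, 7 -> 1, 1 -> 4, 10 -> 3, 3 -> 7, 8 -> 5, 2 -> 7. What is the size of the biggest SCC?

9

{1, 2, 3, 4, 5, 6, 7, 8, 10} are all mutually reachable — one SCC of size 9.
{9} is an SCC by itself.
The largest has 9 vertices.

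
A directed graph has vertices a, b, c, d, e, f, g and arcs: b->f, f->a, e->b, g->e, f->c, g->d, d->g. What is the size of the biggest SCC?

{d, g} are all mutually reachable — one SCC of size 2.
{a} is an SCC by itself.
{e} is an SCC by itself.
{b} is an SCC by itself.
{c} is an SCC by itself.
(and 1 more singleton SCC)
The largest has 2 vertices.

2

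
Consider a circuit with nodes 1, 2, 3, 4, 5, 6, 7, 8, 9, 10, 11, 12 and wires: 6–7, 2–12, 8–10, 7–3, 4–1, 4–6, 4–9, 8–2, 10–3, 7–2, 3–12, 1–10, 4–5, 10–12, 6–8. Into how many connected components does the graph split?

2

11 is isolated — a component by itself.
Starting from 1 we can reach 1, 2, 3, 4, 5, 6, 7, 8, 9, 10, 12. That is one component of size 11.
Total: 2 components.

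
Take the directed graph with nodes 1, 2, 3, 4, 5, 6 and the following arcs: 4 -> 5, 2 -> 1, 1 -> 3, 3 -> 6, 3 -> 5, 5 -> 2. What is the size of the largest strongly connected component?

{1, 2, 3, 5} are all mutually reachable — one SCC of size 4.
{4} is an SCC by itself.
{6} is an SCC by itself.
The largest has 4 vertices.

4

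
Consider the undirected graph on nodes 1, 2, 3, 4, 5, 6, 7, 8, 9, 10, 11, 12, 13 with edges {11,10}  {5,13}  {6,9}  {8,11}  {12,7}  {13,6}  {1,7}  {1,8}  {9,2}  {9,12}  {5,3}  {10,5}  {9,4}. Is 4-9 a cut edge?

Removing 4-9 leaves no path between 4 and 9: the component count goes from 1 to 2. So it is a bridge.

Yes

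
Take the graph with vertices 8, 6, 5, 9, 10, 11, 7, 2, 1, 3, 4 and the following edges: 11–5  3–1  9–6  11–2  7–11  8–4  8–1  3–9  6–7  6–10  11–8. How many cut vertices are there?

3

Removing 6 increases the component count from 1 to 2, so 6 is a cut vertex.
Removing 8 increases the component count from 1 to 2, so 8 is a cut vertex.
Removing 11 increases the component count from 1 to 3, so 11 is a cut vertex.
By contrast removing 3 leaves 1 component; it is not a cut vertex. No other vertex is a cut vertex either.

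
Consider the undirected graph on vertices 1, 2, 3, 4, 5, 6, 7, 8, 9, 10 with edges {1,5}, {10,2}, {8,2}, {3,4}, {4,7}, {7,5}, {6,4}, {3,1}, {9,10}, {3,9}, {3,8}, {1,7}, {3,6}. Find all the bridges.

none

The edges on the cycle 3-9-10-2-8-3 are not bridges since each lies on that cycle.
Every edge lies on some cycle, so there are no bridges.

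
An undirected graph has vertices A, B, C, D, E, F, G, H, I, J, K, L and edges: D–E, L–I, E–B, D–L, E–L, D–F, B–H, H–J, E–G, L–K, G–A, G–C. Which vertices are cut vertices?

B, D, E, G, H, L

Removing B increases the component count from 1 to 2, so B is a cut vertex.
Removing D increases the component count from 1 to 2, so D is a cut vertex.
Removing E increases the component count from 1 to 3, so E is a cut vertex.
Likewise G, H, L are cut vertices.
By contrast removing K leaves 1 component; it is not a cut vertex. No other vertex is a cut vertex either.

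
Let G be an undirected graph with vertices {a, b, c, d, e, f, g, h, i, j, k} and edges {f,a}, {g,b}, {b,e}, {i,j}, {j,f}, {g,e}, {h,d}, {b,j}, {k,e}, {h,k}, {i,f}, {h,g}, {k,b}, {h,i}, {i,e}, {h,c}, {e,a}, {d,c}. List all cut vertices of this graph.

h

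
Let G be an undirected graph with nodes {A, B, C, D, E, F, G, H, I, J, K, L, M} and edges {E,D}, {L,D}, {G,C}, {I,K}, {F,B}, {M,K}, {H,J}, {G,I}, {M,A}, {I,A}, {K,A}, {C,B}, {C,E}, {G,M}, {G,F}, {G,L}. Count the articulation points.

Removing G increases the component count from 2 to 3, so G is a cut vertex.
By contrast removing F leaves 2 components; it is not a cut vertex. No other vertex is a cut vertex either.

1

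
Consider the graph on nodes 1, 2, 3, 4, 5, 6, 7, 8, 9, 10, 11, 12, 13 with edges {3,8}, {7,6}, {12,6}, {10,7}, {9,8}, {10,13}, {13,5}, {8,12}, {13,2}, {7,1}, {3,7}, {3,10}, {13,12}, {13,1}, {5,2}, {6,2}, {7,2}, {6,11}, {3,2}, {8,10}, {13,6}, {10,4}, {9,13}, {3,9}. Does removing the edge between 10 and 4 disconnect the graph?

Yes

Removing 10 - 4 leaves no path between 10 and 4: the component count goes from 1 to 2. So it is a bridge.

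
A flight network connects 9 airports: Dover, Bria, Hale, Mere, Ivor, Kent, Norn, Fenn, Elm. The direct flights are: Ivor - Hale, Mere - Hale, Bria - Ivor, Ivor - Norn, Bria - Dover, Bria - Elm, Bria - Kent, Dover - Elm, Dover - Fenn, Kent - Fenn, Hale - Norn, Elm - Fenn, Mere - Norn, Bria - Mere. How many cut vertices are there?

Removing Bria increases the component count from 1 to 2, so Bria is a cut vertex.
By contrast removing Elm leaves 1 component; it is not a cut vertex. No other vertex is a cut vertex either.

1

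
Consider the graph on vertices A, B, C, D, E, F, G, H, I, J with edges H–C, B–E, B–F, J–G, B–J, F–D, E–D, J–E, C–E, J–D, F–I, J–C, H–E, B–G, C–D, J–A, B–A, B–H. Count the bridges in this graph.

The edges on the cycle B-F-D-E-J-B are not bridges since each lies on that cycle.
But removing I–F disconnects I from F — this is a bridge.

1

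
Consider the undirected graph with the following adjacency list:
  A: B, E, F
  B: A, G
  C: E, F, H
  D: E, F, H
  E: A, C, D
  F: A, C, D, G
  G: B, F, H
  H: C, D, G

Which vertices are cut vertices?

none

Removing C, for instance, still leaves 1 component. No single vertex removal increases the component count — the graph has no articulation points.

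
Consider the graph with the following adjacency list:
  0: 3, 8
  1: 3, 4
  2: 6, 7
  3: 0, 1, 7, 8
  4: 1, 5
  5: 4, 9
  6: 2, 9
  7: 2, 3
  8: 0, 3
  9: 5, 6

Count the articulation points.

Removing 3 increases the component count from 1 to 2, so 3 is a cut vertex.
By contrast removing 1 leaves 1 component; it is not a cut vertex. No other vertex is a cut vertex either.

1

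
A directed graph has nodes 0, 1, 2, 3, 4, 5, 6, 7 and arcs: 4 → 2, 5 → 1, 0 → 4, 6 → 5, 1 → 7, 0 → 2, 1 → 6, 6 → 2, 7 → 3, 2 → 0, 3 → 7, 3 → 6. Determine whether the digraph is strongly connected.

There is no directed path from 2 to 5, so the graph is not strongly connected.

No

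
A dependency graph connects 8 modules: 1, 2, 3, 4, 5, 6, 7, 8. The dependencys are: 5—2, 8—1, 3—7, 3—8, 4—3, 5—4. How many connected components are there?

6 is isolated — a component by itself.
Starting from 1 we can reach 1, 2, 3, 4, 5, 7, 8. That is one component of size 7.
Total: 2 components.

2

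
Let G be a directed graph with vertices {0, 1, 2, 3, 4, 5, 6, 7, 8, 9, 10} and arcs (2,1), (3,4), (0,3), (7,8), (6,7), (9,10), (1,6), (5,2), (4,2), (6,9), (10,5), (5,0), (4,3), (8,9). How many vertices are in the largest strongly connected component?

11

{0, 1, 2, 3, 4, 5, 6, 7, 8, 9, 10} are all mutually reachable — one SCC of size 11.
The largest has 11 vertices.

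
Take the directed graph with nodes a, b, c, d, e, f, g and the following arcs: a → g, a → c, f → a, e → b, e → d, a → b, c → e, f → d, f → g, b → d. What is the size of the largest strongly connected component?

1

{d} is an SCC by itself.
{b} is an SCC by itself.
{c} is an SCC by itself.
{e} is an SCC by itself.
{a} is an SCC by itself.
(and 2 more singleton SCCs)
The largest has 1 vertex.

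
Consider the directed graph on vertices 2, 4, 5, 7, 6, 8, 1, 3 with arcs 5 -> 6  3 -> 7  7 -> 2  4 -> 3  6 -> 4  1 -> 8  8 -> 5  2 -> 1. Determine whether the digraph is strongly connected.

From 5 we can reach every vertex (1, 2, 3, 4, 5, 6, 7, 8), and every vertex can reach 5 (1, 2, 3, 4, 5, 6, 7, 8). So the whole graph is one strongly connected component.

Yes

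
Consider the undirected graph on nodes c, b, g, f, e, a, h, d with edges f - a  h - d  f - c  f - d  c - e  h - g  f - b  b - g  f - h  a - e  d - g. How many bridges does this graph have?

0

The edges on the cycle f-c-e-a-f are not bridges since each lies on that cycle.
Every edge lies on some cycle, so there are no bridges.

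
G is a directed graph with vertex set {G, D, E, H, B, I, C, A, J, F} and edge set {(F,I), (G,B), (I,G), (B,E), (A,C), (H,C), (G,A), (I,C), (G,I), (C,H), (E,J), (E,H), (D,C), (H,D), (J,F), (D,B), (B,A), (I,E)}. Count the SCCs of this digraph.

1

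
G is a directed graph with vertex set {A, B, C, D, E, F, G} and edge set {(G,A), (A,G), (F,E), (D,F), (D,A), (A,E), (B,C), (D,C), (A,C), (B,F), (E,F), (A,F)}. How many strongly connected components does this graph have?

5

{A, G} are all mutually reachable — one SCC of size 2.
{E, F} are all mutually reachable — one SCC of size 2.
{C} is an SCC by itself.
{B} is an SCC by itself.
{D} is an SCC by itself.
That gives 5 strongly connected components.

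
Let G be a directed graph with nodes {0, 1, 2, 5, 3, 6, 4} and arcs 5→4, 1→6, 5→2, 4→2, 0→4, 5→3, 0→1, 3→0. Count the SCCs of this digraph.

7

{4} is an SCC by itself.
{1} is an SCC by itself.
{2} is an SCC by itself.
{5} is an SCC by itself.
{3} is an SCC by itself.
(and 2 more singleton SCCs)
That gives 7 strongly connected components.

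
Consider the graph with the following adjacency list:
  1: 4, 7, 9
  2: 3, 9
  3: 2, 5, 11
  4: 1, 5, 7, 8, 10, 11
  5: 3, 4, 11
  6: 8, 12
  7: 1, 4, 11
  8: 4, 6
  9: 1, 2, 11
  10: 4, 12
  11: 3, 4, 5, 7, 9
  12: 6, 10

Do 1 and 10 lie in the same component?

Yes

From 1 we can reach 1, 2, 3, 4, 5, 6, 7, 8, 9, 10, 11, 12, which includes 10.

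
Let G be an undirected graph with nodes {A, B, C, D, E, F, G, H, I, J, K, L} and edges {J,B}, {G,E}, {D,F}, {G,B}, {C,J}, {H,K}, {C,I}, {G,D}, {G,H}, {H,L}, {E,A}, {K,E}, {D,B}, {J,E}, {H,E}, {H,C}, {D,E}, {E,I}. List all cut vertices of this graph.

Removing D increases the component count from 1 to 2, so D is a cut vertex.
Removing E increases the component count from 1 to 2, so E is a cut vertex.
Removing H increases the component count from 1 to 2, so H is a cut vertex.
By contrast removing F leaves 1 component; it is not a cut vertex. No other vertex is a cut vertex either.

D, E, H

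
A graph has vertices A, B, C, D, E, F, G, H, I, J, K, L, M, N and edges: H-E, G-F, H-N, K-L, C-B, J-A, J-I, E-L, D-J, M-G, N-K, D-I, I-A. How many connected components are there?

4

Starting from B we can reach B, C. That is one component of size 2.
Starting from F we can reach F, G, M. That is one component of size 3.
Starting from A we can reach A, D, I, J. That is one component of size 4.
Starting from E we can reach E, H, K, L, N. That is one component of size 5.
Total: 4 components.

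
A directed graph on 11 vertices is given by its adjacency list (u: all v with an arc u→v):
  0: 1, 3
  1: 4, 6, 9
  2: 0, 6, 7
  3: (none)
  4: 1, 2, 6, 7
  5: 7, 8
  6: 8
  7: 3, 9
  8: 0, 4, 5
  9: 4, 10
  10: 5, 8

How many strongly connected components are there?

{0, 1, 2, 4, 5, 6, 7, 8, 9, 10} are all mutually reachable — one SCC of size 10.
{3} is an SCC by itself.
That gives 2 strongly connected components.

2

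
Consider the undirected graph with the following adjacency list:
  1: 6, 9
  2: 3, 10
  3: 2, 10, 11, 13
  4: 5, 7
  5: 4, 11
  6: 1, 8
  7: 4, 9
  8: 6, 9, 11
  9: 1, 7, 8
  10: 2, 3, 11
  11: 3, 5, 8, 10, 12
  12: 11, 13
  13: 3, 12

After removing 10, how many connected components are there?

With 10 gone, the remaining components are: {1, 2, 3, 4, 5, 6, 7, 8, 9, 11, 12, 13}.
That is 1 component.

1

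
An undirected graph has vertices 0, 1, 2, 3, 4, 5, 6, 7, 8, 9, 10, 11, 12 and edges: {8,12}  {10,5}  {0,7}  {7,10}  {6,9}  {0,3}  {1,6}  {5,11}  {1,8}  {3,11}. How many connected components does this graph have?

4

4 is isolated — a component by itself.
2 is isolated — a component by itself.
Starting from 1 we can reach 1, 6, 8, 9, 12. That is one component of size 5.
Starting from 0 we can reach 0, 3, 5, 7, 10, 11. That is one component of size 6.
Total: 4 components.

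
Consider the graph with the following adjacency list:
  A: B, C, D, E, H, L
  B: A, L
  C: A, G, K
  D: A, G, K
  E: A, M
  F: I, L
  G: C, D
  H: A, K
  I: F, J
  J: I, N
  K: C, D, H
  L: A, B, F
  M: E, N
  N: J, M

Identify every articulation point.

A

Removing A increases the component count from 1 to 2, so A is a cut vertex.
By contrast removing N leaves 1 component; it is not a cut vertex. No other vertex is a cut vertex either.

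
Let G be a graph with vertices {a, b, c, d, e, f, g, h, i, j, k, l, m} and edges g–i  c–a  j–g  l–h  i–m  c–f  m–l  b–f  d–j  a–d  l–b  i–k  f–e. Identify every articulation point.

f, i, l

Removing f increases the component count from 1 to 2, so f is a cut vertex.
Removing i increases the component count from 1 to 2, so i is a cut vertex.
Removing l increases the component count from 1 to 2, so l is a cut vertex.
By contrast removing k leaves 1 component; it is not a cut vertex. No other vertex is a cut vertex either.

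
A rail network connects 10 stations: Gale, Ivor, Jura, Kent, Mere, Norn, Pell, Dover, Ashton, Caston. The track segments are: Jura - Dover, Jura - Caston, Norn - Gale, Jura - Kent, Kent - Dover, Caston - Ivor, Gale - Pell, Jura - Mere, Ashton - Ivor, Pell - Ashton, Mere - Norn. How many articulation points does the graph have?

1

Removing Jura increases the component count from 1 to 2, so Jura is a cut vertex.
By contrast removing Mere leaves 1 component; it is not a cut vertex. No other vertex is a cut vertex either.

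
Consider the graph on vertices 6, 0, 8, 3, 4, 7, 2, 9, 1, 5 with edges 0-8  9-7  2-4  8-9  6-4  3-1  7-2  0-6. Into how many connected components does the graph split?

3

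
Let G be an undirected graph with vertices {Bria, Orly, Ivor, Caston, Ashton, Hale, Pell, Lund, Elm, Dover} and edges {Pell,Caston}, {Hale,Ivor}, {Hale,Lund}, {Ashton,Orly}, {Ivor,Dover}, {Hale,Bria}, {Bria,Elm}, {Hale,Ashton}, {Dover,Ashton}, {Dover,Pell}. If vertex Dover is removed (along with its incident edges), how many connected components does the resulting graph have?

2

With Dover gone, the remaining components are: {Pell, Caston}; {Elm, Bria, Hale, Ivor, Lund, Orly, Ashton}.
That is 2 components.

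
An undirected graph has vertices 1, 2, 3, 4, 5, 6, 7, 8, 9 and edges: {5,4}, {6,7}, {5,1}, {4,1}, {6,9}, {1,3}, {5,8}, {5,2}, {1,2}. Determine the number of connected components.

2

Starting from 6 we can reach 6, 7, 9. That is one component of size 3.
Starting from 1 we can reach 1, 2, 3, 4, 5, 8. That is one component of size 6.
Total: 2 components.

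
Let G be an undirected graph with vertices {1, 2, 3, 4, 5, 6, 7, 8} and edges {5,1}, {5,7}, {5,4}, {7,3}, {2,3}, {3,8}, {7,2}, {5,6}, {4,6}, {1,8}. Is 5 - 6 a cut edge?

After removing 5 - 6, the path 5-4-6 still connects them, so the edge is not a bridge.

No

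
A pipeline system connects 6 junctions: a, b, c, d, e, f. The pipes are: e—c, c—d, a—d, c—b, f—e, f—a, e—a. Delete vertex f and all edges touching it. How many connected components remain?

1

With f gone, the remaining components are: {a, b, c, d, e}.
That is 1 component.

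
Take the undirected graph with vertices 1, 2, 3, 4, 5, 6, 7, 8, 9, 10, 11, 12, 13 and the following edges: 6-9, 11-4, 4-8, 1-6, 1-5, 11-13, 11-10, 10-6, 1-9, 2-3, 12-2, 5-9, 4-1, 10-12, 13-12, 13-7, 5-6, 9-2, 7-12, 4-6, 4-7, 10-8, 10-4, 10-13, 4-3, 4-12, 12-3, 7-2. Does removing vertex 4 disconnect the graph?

Deleting 4 leaves 1 component (was 1) (its neighbors 1, 3, 6, 7, 8, 10, 11, 12 remain connected to each other), so 4 is not a cut vertex.

No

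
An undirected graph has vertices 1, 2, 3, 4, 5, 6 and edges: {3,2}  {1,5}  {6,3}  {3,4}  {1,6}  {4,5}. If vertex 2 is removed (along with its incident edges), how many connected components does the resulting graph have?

1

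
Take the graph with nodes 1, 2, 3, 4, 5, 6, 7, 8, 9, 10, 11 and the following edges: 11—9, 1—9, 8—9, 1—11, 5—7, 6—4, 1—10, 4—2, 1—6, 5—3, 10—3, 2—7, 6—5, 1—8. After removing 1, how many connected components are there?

With 1 gone, the remaining components are: {8, 9, 11}; {2, 3, 4, 5, 6, 7, 10}.
That is 2 components.

2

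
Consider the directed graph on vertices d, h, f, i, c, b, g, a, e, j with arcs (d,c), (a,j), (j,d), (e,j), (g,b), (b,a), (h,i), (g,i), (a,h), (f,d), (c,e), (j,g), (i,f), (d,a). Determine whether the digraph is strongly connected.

From h we can reach every vertex (a, b, c, d, e, f, g, h, i, j), and every vertex can reach h (a, b, c, d, e, f, g, h, i, j). So the whole graph is one strongly connected component.

Yes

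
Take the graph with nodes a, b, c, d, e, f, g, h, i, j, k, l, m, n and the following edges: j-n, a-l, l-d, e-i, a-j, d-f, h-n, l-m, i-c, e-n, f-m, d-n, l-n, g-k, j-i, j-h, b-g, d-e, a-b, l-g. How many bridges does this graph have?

The edges on the cycle a-l-d-e-i-j-a are not bridges since each lies on that cycle.
But removing c-i disconnects c from i; removing g-k disconnects g from k — these are bridges.
That makes 2 bridges.

2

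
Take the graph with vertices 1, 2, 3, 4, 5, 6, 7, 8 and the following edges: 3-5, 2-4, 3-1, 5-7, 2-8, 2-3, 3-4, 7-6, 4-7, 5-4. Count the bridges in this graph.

The edges on the cycle 5-4-7-5 are not bridges since each lies on that cycle.
But removing 6-7 disconnects 6 from 7; removing 3-1 disconnects 3 from 1; removing 8-2 disconnects 8 from 2 — these are bridges.
That makes 3 bridges.

3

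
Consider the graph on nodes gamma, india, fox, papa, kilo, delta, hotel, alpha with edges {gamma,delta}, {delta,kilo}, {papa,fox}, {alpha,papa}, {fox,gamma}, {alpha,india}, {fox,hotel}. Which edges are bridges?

alpha-india, alpha-papa, delta-gamma, delta-kilo, fox-gamma, fox-hotel, fox-papa

removing delta—kilo disconnects delta from kilo; removing alpha—papa disconnects alpha from papa; removing alpha—india disconnects alpha from india; removing papa—fox disconnects papa from fox — these are bridges.
In total 7 edges are bridges.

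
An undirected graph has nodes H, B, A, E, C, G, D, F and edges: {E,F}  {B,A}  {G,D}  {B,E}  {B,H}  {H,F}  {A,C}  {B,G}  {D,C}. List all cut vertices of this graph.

B

Removing B increases the component count from 1 to 2, so B is a cut vertex.
By contrast removing H leaves 1 component; it is not a cut vertex. No other vertex is a cut vertex either.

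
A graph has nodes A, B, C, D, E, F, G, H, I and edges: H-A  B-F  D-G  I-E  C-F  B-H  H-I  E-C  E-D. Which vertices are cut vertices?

D, E, H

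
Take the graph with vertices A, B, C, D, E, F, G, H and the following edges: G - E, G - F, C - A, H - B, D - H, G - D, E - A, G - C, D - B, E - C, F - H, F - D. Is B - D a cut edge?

No

After removing B - D, the path B-H-D still connects them, so the edge is not a bridge.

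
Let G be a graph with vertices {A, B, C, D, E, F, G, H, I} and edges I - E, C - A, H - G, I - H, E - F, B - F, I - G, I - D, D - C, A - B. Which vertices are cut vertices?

I

Removing I increases the component count from 1 to 2, so I is a cut vertex.
By contrast removing F leaves 1 component; it is not a cut vertex. No other vertex is a cut vertex either.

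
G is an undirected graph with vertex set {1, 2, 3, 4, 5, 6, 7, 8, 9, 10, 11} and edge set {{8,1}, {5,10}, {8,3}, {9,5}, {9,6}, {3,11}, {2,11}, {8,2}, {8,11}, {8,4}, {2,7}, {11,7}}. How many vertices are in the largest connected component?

7

Starting from 5 we can reach 5, 6, 9, 10. That is one component of size 4.
Starting from 1 we can reach 1, 2, 3, 4, 7, 8, 11. That is one component of size 7.
The largest has 7 vertices.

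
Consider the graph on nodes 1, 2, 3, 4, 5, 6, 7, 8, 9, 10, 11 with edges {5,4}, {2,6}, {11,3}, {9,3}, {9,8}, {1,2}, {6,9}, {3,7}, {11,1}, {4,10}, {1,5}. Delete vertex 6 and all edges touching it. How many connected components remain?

1

With 6 gone, the remaining components are: {1, 2, 3, 4, 5, 7, 8, 9, 10, 11}.
That is 1 component.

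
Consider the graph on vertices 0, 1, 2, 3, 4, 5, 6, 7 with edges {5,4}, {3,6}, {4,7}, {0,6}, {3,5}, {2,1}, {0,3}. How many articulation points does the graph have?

3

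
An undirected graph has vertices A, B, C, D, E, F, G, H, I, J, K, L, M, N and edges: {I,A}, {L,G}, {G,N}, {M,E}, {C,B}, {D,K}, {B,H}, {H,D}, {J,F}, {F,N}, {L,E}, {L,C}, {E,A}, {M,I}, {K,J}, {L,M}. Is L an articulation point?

Deleting L raises the number of components from 1 to 2, so L is a cut vertex.

Yes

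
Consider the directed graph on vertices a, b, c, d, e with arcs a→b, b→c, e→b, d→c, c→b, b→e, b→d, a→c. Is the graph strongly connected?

There is no directed path from c to a, so the graph is not strongly connected.

No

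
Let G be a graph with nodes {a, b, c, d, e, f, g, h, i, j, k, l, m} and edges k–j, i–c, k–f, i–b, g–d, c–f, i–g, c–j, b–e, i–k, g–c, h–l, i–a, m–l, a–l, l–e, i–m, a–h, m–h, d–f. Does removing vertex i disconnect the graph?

Yes

Deleting i raises the number of components from 1 to 2, so i is a cut vertex.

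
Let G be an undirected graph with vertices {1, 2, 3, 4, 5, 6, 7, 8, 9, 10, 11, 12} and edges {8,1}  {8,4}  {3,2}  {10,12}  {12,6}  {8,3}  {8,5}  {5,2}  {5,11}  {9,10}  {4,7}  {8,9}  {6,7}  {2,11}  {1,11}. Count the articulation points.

1

Removing 8 increases the component count from 1 to 2, so 8 is a cut vertex.
By contrast removing 2 leaves 1 component; it is not a cut vertex. No other vertex is a cut vertex either.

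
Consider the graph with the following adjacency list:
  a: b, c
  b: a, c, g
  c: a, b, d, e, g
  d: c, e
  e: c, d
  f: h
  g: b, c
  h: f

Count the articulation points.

1

Removing c increases the component count from 2 to 3, so c is a cut vertex.
By contrast removing d leaves 2 components; it is not a cut vertex. No other vertex is a cut vertex either.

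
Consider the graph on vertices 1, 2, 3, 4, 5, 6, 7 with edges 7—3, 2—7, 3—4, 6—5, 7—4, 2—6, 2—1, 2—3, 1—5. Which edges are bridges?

The edges on the cycle 2-6-5-1-2 are not bridges since each lies on that cycle.
Every edge lies on some cycle, so there are no bridges.

none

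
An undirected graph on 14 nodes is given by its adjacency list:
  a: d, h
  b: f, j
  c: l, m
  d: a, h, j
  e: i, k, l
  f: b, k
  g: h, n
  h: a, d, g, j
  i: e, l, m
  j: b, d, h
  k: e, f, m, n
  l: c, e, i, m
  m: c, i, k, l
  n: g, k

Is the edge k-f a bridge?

After removing k-f, the path k-n-g-h-j-b-f still connects them, so the edge is not a bridge.

No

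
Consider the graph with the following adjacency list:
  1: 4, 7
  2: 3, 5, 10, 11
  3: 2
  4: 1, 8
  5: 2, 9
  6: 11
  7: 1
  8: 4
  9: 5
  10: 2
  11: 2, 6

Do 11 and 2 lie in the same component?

Yes

From 11 we can reach 2, 3, 5, 6, 9, 10, 11, which includes 2.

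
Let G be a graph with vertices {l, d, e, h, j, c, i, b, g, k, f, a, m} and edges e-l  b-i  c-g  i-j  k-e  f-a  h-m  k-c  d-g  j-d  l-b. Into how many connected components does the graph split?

3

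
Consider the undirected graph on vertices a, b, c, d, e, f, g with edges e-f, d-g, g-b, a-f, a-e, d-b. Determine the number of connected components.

3

c is isolated — a component by itself.
Starting from b we can reach b, d, g. That is one component of size 3.
Starting from a we can reach a, e, f. That is one component of size 3.
Total: 3 components.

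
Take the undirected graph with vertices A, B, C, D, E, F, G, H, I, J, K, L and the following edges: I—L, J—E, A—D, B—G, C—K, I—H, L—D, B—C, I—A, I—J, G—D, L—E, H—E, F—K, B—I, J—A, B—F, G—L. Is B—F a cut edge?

No

After removing B—F, the path B-C-K-F still connects them, so the edge is not a bridge.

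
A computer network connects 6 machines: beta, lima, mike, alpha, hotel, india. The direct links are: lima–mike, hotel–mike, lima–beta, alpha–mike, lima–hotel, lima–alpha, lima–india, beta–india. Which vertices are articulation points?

Removing lima increases the component count from 1 to 2, so lima is a cut vertex.
By contrast removing beta leaves 1 component; it is not a cut vertex. No other vertex is a cut vertex either.

lima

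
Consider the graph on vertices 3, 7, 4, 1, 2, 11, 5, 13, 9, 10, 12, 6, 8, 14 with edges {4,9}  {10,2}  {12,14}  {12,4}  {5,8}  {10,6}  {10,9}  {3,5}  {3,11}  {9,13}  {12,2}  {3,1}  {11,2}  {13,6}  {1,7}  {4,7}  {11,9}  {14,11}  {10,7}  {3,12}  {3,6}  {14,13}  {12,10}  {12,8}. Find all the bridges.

none

The edges on the cycle 3-1-7-4-12-3 are not bridges since each lies on that cycle.
Every edge lies on some cycle, so there are no bridges.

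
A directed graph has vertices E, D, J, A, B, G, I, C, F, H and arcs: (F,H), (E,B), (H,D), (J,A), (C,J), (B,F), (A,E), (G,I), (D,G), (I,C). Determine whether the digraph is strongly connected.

Yes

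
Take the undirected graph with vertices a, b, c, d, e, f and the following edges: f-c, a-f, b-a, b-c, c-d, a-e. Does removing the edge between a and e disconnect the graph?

Removing a-e leaves no path between a and e: the component count goes from 1 to 2. So it is a bridge.

Yes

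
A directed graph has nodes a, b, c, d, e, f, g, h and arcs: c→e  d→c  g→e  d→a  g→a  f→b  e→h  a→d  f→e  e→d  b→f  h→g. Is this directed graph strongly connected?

There is no directed path from c to b, so the graph is not strongly connected.

No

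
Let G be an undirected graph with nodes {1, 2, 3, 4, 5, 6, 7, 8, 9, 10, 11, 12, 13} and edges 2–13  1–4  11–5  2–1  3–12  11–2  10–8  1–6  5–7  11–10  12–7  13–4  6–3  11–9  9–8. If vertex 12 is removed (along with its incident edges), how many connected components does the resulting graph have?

With 12 gone, the remaining components are: {1, 2, 3, 4, 5, 6, 7, 8, 9, 10, 11, 13}.
That is 1 component.

1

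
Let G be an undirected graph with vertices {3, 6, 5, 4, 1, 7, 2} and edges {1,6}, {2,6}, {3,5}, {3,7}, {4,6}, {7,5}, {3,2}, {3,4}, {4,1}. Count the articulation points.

1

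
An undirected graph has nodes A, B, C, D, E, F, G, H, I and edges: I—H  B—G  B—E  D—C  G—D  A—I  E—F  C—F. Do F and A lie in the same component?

The component containing F is {B, C, D, E, F, G}, and A is not in it.

No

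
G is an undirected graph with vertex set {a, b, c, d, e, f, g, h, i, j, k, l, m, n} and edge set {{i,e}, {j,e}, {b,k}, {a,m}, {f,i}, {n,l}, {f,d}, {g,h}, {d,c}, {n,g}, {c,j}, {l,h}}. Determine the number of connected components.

Starting from a we can reach a, m. That is one component of size 2.
Starting from b we can reach b, k. That is one component of size 2.
Starting from g we can reach g, h, l, n. That is one component of size 4.
Starting from c we can reach c, d, e, f, i, j. That is one component of size 6.
Total: 4 components.

4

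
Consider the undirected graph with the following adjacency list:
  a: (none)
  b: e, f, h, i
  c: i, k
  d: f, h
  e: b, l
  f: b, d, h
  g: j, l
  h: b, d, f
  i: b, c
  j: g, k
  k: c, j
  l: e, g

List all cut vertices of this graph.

Removing b increases the component count from 2 to 3, so b is a cut vertex.
By contrast removing j leaves 2 components; it is not a cut vertex. No other vertex is a cut vertex either.

b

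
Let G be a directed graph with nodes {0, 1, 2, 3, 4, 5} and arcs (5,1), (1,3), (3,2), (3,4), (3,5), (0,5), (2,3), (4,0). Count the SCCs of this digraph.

1

{0, 1, 2, 3, 4, 5} are all mutually reachable — one SCC of size 6.
That gives 1 strongly connected component.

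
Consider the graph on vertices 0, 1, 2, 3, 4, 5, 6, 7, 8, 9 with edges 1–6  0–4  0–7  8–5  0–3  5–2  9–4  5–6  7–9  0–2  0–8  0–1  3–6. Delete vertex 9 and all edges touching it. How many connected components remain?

1

With 9 gone, the remaining components are: {0, 1, 2, 3, 4, 5, 6, 7, 8}.
That is 1 component.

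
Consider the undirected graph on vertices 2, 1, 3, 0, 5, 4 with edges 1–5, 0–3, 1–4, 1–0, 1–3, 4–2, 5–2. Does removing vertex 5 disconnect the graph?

Deleting 5 leaves 1 component (was 1) (its neighbors 1, 2 remain connected to each other), so 5 is not a cut vertex.

No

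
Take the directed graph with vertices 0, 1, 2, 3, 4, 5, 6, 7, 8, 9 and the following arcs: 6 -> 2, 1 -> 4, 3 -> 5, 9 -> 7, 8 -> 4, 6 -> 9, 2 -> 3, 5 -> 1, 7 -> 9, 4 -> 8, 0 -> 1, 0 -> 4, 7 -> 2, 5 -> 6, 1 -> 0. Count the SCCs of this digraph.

{2, 3, 5, 6, 7, 9} are all mutually reachable — one SCC of size 6.
{0, 1} are all mutually reachable — one SCC of size 2.
{4, 8} are all mutually reachable — one SCC of size 2.
That gives 3 strongly connected components.

3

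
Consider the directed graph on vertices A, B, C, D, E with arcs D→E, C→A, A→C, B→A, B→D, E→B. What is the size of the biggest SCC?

3

{B, D, E} are all mutually reachable — one SCC of size 3.
{A, C} are all mutually reachable — one SCC of size 2.
The largest has 3 vertices.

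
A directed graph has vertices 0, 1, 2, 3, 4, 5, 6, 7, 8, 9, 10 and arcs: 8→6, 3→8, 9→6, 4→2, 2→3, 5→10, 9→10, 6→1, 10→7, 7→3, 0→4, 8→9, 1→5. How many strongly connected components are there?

{1, 3, 5, 6, 7, 8, 9, 10} are all mutually reachable — one SCC of size 8.
{2} is an SCC by itself.
{4} is an SCC by itself.
{0} is an SCC by itself.
That gives 4 strongly connected components.

4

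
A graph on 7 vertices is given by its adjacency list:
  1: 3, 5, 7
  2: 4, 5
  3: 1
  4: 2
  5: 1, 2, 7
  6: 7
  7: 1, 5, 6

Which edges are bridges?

1-3, 2-4, 2-5, 6-7

The edges on the cycle 5-1-7-5 are not bridges since each lies on that cycle.
But removing 1-3 disconnects 1 from 3; removing 7-6 disconnects 7 from 6; removing 2-4 disconnects 2 from 4; removing 5-2 disconnects 5 from 2 — these are bridges.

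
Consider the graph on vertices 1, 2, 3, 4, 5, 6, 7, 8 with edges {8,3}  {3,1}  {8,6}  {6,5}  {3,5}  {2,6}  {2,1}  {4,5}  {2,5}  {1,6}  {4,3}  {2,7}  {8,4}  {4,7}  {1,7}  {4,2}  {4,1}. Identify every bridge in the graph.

none

The edges on the cycle 4-2-6-1-4 are not bridges since each lies on that cycle.
Every edge lies on some cycle, so there are no bridges.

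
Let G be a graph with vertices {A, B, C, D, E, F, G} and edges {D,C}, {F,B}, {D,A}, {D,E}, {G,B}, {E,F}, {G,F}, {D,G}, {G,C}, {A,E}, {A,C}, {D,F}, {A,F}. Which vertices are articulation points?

none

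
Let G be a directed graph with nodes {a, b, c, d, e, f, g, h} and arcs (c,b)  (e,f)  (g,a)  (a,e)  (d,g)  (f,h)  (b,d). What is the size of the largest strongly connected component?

1

{d} is an SCC by itself.
{g} is an SCC by itself.
{e} is an SCC by itself.
{f} is an SCC by itself.
{c} is an SCC by itself.
(and 3 more singleton SCCs)
The largest has 1 vertex.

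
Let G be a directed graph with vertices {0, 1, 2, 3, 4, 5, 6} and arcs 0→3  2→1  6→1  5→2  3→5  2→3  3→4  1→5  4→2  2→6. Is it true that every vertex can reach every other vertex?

No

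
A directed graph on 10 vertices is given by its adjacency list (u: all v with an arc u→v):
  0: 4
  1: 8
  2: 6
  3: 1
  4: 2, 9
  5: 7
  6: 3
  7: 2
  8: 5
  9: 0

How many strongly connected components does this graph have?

{1, 2, 3, 5, 6, 7, 8} are all mutually reachable — one SCC of size 7.
{0, 4, 9} are all mutually reachable — one SCC of size 3.
That gives 2 strongly connected components.

2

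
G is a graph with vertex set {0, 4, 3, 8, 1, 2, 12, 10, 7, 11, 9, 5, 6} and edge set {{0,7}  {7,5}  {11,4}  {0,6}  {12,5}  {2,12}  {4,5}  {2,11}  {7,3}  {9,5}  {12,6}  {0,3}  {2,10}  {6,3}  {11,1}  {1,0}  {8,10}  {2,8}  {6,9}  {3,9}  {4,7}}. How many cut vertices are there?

Removing 2 increases the component count from 1 to 2, so 2 is a cut vertex.
By contrast removing 9 leaves 1 component; it is not a cut vertex. No other vertex is a cut vertex either.

1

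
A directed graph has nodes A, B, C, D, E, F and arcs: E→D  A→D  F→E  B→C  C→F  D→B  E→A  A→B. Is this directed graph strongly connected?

From A we can reach every vertex (A, B, C, D, E, F), and every vertex can reach A (A, B, C, D, E, F). So the whole graph is one strongly connected component.

Yes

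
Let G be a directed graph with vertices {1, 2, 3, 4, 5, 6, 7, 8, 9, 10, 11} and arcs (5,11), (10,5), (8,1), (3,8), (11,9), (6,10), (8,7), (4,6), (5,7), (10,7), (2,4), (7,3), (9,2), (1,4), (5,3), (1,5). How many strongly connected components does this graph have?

1

{1, 2, 3, 4, 5, 6, 7, 8, 9, 10, 11} are all mutually reachable — one SCC of size 11.
That gives 1 strongly connected component.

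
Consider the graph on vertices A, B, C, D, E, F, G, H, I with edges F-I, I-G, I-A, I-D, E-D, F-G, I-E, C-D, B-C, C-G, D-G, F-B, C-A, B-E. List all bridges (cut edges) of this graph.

none

The edges on the cycle B-E-D-C-B are not bridges since each lies on that cycle.
Every edge lies on some cycle, so there are no bridges.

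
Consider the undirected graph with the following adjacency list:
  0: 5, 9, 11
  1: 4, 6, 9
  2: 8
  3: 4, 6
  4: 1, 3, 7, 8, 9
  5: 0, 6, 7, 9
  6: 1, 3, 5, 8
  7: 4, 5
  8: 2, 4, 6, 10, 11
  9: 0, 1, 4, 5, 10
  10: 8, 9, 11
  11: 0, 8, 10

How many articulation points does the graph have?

Removing 8 increases the component count from 1 to 2, so 8 is a cut vertex.
By contrast removing 0 leaves 1 component; it is not a cut vertex. No other vertex is a cut vertex either.

1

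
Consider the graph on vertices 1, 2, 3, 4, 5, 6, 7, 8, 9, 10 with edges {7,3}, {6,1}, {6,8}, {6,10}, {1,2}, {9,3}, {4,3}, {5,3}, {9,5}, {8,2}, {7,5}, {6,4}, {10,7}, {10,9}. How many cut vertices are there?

1

Removing 6 increases the component count from 1 to 2, so 6 is a cut vertex.
By contrast removing 9 leaves 1 component; it is not a cut vertex. No other vertex is a cut vertex either.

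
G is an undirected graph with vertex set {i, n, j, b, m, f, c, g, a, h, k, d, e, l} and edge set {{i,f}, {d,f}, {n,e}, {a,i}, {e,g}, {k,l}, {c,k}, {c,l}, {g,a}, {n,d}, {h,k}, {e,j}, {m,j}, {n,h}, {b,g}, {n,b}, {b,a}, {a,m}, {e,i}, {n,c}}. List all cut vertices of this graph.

n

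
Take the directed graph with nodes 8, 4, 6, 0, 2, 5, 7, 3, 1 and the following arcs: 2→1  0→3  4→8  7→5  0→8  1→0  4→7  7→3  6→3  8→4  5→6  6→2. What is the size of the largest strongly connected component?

8

{0, 1, 2, 4, 5, 6, 7, 8} are all mutually reachable — one SCC of size 8.
{3} is an SCC by itself.
The largest has 8 vertices.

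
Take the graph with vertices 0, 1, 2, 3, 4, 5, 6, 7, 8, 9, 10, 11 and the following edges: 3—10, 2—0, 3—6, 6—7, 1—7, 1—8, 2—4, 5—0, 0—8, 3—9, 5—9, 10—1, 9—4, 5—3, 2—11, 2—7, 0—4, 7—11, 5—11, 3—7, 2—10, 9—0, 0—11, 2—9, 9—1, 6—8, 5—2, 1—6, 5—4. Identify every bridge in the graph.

none

The edges on the cycle 5-3-10-1-9-2-5 are not bridges since each lies on that cycle.
Every edge lies on some cycle, so there are no bridges.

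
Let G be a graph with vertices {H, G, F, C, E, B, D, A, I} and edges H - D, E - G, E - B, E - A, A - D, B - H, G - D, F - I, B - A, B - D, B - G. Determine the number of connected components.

C is isolated — a component by itself.
Starting from F we can reach F, I. That is one component of size 2.
Starting from A we can reach A, B, D, E, G, H. That is one component of size 6.
Total: 3 components.

3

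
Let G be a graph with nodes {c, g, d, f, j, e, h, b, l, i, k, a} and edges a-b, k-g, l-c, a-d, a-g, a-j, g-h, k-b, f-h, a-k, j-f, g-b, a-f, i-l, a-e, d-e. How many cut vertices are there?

2

Removing a increases the component count from 2 to 3, so a is a cut vertex.
Removing l increases the component count from 2 to 3, so l is a cut vertex.
By contrast removing g leaves 2 components; it is not a cut vertex. No other vertex is a cut vertex either.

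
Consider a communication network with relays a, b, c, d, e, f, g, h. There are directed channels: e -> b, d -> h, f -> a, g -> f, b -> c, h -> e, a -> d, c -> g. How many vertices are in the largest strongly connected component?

8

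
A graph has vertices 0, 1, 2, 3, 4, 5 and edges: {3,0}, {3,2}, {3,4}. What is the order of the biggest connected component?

4

5 is isolated — a component by itself.
1 is isolated — a component by itself.
Starting from 0 we can reach 0, 2, 3, 4. That is one component of size 4.
The largest has 4 vertices.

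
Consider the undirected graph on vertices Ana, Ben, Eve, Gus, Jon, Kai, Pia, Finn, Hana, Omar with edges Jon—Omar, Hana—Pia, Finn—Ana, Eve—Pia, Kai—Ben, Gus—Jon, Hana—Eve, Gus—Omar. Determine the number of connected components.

Starting from Ana we can reach Ana, Finn. That is one component of size 2.
Starting from Ben we can reach Ben, Kai. That is one component of size 2.
Starting from Gus we can reach Gus, Jon, Omar. That is one component of size 3.
Starting from Eve we can reach Eve, Pia, Hana. That is one component of size 3.
Total: 4 components.

4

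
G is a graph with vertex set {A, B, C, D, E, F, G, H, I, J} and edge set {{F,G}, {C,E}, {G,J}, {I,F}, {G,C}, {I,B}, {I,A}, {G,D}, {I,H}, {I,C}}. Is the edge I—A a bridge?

Yes

Removing I—A leaves no path between I and A: the component count goes from 1 to 2. So it is a bridge.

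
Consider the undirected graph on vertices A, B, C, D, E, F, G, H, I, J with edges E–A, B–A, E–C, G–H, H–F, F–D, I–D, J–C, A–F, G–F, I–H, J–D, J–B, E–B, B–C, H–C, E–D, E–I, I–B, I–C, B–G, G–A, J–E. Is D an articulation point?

No

Deleting D leaves 1 component (was 1) (its neighbors E, F, I, J remain connected to each other), so D is not a cut vertex.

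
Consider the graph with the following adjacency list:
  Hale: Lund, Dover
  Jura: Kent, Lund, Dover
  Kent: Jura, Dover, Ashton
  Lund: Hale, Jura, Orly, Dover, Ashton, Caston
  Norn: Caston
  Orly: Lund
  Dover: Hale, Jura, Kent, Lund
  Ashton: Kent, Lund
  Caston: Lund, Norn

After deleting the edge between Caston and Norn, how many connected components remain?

Before removal there is 1 component.
Caston-Norn is a bridge — removing it separates Caston's side from Norn's side.
After removal: 2 components.

2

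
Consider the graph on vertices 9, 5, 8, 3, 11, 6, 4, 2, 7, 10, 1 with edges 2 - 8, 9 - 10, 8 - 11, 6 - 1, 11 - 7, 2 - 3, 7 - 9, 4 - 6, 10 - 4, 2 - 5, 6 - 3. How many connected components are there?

Starting from 1 we can reach 1, 2, 3, 4, 5, 6, 7, 8, 9, 10, 11. That is one component of size 11.
Total: 1 component.

1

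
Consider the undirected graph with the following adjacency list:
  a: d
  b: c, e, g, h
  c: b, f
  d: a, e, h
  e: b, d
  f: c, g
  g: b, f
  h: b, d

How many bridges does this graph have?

The edges on the cycle b-c-f-g-b are not bridges since each lies on that cycle.
But removing a-d disconnects a from d — this is a bridge.

1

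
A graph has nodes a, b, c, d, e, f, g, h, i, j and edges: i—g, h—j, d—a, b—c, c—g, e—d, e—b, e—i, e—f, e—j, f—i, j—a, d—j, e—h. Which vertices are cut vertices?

e

Removing e increases the component count from 1 to 2, so e is a cut vertex.
By contrast removing j leaves 1 component; it is not a cut vertex. No other vertex is a cut vertex either.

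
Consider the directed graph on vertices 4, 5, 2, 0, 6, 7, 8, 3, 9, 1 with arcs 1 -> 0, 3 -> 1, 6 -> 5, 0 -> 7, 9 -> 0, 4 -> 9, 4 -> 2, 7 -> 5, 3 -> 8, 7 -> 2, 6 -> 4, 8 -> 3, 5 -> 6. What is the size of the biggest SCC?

6

{0, 4, 5, 6, 7, 9} are all mutually reachable — one SCC of size 6.
{3, 8} are all mutually reachable — one SCC of size 2.
{1} is an SCC by itself.
{2} is an SCC by itself.
The largest has 6 vertices.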